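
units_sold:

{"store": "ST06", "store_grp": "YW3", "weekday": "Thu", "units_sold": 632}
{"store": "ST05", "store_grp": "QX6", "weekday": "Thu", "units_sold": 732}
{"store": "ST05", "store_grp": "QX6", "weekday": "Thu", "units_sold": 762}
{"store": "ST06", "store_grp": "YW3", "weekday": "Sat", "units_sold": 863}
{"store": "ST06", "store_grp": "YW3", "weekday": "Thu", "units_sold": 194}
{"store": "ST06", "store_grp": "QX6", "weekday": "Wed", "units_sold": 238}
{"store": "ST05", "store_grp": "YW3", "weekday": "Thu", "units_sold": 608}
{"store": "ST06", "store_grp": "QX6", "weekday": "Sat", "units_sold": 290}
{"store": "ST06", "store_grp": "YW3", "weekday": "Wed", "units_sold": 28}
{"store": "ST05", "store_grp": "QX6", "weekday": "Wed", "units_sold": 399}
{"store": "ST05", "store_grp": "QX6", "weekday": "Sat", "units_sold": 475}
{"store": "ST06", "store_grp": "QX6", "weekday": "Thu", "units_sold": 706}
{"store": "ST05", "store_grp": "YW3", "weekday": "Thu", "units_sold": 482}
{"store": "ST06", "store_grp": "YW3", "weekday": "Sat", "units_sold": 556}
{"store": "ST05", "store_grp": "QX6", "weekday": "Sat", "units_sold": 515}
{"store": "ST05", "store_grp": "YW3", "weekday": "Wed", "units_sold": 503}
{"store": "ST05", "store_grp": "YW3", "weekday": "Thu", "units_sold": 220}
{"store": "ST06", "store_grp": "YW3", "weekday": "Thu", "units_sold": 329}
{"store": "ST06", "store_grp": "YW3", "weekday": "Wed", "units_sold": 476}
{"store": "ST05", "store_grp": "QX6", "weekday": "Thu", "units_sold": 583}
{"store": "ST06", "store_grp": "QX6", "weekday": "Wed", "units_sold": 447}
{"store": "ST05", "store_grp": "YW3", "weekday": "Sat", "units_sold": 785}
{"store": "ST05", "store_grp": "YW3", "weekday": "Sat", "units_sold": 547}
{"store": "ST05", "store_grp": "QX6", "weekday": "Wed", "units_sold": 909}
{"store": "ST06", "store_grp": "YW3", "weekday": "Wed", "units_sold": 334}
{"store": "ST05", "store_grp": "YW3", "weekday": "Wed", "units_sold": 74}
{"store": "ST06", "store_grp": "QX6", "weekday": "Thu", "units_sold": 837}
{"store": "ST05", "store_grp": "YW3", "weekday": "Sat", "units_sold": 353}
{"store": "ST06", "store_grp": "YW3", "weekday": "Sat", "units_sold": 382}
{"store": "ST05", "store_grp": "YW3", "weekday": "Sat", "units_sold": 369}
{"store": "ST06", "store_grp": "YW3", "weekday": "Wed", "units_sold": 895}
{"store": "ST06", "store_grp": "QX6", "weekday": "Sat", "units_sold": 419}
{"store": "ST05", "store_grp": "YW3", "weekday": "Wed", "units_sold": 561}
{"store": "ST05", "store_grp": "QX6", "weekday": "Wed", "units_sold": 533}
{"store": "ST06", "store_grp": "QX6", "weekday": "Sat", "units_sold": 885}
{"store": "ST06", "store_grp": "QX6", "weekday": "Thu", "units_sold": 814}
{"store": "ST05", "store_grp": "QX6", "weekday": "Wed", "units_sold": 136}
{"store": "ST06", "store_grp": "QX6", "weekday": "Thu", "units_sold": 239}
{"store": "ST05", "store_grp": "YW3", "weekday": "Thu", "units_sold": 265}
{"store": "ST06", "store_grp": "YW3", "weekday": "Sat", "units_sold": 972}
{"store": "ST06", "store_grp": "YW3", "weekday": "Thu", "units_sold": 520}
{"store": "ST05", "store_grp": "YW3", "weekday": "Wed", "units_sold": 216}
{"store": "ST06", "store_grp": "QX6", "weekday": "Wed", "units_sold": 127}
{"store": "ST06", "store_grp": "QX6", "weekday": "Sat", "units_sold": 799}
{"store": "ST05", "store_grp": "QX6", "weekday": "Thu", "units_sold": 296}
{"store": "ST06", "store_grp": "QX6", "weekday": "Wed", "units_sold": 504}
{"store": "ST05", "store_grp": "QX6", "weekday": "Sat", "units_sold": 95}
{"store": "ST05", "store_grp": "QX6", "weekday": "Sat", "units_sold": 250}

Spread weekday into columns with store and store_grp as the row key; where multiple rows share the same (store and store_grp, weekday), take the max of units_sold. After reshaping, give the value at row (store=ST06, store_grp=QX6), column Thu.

Rows with store=ST06, store_grp=QX6 and weekday=Thu: units_sold values are 706, 837, 814, 239.
max(706, 837, 814, 239) = 837.

837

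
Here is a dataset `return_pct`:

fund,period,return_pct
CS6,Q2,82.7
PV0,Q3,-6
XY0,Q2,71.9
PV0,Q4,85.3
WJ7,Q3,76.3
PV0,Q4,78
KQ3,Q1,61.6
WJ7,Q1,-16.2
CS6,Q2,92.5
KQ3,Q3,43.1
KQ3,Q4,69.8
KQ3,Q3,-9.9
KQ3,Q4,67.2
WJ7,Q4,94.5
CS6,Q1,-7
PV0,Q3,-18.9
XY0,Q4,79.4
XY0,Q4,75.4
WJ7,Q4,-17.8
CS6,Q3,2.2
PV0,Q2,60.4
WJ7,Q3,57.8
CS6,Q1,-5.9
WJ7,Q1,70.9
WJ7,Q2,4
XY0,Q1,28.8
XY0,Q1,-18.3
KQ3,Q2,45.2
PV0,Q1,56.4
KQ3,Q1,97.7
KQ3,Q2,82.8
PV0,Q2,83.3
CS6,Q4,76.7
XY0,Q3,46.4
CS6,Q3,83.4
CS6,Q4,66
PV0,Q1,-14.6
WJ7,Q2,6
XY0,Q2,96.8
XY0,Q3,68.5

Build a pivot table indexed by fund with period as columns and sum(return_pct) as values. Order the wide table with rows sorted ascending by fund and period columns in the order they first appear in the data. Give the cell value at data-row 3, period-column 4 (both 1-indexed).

With rows sorted ascending by fund, row 3 is fund=PV0. period columns in first-appearance order: Q2, Q3, Q4, Q1; column 4 is Q1.
Long rows with fund=PV0, period=Q1: 56.4 + -14.6 = 41.8.

41.8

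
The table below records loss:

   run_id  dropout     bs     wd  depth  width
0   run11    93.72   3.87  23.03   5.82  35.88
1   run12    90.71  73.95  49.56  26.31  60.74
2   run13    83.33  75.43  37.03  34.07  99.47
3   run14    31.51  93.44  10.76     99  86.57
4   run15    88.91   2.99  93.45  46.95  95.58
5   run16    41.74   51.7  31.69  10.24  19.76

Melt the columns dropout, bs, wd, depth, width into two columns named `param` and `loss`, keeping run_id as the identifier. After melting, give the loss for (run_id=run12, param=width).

Unpivoting turns each (run_id, wide-column) pair into one long row.
The wide cell at row run12, column width holds 60.74, so the long row (run12, width) has loss=60.74.

60.74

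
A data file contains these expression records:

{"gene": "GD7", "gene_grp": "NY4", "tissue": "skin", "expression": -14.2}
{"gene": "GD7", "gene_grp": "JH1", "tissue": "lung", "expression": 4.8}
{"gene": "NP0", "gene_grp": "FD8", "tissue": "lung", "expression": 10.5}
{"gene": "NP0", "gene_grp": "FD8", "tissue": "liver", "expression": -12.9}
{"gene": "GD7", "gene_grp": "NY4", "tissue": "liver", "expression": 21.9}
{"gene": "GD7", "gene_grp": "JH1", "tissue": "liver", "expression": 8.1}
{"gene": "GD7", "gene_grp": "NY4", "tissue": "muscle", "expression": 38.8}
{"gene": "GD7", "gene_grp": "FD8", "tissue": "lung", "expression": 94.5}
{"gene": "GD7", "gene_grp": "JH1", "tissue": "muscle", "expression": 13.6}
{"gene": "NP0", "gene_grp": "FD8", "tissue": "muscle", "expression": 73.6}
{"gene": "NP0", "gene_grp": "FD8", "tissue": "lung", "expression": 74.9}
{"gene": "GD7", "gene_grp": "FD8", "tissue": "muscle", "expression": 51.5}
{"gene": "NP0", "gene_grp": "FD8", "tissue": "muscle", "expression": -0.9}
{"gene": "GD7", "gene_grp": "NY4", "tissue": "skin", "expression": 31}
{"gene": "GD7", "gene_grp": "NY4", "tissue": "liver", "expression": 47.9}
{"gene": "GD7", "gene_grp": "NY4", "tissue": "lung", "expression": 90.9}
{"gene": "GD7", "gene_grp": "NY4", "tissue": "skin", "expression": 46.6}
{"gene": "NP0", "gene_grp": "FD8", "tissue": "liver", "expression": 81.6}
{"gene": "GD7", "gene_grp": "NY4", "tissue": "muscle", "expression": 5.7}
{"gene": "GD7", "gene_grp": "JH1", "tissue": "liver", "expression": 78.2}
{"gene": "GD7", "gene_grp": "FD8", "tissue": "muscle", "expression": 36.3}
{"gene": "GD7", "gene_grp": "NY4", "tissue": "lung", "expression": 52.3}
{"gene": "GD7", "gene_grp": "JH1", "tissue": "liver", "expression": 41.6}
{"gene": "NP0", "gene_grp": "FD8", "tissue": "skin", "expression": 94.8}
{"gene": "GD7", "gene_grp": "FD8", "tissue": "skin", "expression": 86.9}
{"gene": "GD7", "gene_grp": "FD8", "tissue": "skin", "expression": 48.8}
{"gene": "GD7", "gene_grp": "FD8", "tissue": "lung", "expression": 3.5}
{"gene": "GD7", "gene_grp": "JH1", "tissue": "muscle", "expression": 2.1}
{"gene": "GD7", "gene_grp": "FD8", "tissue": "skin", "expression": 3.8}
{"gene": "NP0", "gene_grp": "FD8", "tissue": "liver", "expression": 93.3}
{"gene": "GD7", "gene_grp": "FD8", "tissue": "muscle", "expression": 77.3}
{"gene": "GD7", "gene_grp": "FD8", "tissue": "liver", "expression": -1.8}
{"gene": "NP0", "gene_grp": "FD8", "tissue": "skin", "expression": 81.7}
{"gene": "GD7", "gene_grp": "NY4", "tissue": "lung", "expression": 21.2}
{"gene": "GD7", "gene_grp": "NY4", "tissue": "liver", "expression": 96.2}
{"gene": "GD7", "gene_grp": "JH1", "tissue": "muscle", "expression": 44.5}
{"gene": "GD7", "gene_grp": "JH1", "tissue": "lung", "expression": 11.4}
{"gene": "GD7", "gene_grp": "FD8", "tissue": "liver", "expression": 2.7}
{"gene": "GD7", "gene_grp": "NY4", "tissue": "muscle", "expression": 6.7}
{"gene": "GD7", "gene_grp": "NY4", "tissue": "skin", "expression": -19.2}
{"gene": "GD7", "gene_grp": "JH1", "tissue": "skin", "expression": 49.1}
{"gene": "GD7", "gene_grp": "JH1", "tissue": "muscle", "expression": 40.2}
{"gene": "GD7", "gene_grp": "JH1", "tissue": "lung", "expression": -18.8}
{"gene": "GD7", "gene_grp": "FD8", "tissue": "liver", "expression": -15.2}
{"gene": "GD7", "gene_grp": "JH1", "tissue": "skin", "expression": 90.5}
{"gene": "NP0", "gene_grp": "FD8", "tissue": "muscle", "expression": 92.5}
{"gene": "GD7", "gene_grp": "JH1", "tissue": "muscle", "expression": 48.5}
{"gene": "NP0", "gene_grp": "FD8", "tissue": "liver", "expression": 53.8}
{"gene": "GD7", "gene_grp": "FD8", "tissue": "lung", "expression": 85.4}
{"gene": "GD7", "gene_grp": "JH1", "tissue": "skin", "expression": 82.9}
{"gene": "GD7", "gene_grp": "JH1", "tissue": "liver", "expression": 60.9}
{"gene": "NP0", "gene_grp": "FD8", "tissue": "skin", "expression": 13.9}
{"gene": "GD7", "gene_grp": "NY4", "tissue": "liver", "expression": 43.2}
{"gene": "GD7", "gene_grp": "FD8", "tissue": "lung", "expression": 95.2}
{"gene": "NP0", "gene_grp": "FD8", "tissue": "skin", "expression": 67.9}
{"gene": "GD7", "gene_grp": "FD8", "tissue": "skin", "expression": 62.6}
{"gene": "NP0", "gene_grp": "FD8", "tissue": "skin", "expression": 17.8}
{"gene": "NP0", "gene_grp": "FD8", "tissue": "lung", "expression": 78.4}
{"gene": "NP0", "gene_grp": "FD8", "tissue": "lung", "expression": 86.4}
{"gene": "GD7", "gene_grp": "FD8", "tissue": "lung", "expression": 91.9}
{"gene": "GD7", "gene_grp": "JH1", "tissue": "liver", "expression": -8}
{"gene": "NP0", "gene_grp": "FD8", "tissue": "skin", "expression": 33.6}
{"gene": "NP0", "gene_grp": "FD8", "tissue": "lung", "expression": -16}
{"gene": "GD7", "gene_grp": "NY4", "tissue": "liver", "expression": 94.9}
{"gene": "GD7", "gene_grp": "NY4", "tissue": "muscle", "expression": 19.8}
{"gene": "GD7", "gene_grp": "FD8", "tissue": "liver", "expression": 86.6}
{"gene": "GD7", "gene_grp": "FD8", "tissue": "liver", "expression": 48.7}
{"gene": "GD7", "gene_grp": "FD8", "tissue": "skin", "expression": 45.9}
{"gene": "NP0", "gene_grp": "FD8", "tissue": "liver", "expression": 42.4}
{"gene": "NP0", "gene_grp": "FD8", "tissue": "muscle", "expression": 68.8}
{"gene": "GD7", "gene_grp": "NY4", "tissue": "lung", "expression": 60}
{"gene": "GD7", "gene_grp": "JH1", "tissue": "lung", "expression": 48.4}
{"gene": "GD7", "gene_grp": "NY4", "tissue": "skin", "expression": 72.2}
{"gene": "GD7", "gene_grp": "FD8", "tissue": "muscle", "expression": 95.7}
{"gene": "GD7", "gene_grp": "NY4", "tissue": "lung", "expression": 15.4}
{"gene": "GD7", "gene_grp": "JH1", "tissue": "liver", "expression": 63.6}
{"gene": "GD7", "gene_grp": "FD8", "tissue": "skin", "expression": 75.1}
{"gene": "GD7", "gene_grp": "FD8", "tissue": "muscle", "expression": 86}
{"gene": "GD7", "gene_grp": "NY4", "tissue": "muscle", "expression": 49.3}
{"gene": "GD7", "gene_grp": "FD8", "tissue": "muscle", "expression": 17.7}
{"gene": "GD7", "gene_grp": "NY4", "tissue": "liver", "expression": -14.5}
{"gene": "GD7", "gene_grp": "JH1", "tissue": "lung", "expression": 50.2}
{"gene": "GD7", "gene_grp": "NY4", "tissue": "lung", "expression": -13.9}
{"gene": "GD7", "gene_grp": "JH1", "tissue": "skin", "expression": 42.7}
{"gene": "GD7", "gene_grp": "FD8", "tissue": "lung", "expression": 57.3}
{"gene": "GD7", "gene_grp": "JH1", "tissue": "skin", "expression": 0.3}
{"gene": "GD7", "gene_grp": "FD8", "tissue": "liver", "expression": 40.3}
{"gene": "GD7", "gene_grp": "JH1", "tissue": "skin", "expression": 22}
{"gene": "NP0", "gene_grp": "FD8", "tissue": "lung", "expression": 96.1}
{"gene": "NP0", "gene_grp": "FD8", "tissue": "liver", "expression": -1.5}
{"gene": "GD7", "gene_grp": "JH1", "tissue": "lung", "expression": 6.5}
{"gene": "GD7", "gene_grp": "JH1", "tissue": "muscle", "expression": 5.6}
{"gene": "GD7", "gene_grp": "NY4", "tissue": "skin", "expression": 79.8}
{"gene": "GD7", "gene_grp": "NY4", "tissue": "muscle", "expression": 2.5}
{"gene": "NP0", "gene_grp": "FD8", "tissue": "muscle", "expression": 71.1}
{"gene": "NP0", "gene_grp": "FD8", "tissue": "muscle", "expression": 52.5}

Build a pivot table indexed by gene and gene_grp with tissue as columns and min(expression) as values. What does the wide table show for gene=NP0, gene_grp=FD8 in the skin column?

13.9

Rows with gene=NP0, gene_grp=FD8 and tissue=skin: expression values are 94.8, 81.7, 13.9, 67.9, 17.8, 33.6.
min(94.8, 81.7, 13.9, 67.9, 17.8, 33.6) = 13.9.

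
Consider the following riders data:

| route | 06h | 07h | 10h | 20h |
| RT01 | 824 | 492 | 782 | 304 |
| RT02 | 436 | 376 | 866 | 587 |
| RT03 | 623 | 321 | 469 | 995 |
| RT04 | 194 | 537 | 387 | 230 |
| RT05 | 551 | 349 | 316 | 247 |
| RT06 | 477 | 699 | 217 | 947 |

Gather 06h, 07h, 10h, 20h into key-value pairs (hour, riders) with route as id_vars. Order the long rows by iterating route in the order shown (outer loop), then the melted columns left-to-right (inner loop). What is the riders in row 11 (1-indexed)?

24 rows total (6 × 4). Row 11: index ⌊(11-1)/4⌋ = 2 into route → RT03; (11-1) mod 4 = 2 into the melted columns → 10h.
So row 11 is (RT03, 10h, 469); riders = 469.

469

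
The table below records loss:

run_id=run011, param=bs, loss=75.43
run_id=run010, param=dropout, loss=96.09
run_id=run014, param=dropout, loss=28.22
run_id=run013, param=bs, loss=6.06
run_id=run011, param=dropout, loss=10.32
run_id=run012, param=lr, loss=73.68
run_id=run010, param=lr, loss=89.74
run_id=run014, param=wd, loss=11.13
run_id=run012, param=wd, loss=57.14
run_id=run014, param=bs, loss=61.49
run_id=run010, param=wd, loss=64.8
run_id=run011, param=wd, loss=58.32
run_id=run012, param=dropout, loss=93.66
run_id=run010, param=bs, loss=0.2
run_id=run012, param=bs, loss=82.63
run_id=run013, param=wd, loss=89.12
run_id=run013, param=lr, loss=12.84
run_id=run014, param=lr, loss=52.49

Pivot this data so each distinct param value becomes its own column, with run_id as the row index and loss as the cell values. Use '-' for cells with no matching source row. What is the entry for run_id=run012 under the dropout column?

The long row with run_id=run012, param=dropout has loss=93.66.

93.66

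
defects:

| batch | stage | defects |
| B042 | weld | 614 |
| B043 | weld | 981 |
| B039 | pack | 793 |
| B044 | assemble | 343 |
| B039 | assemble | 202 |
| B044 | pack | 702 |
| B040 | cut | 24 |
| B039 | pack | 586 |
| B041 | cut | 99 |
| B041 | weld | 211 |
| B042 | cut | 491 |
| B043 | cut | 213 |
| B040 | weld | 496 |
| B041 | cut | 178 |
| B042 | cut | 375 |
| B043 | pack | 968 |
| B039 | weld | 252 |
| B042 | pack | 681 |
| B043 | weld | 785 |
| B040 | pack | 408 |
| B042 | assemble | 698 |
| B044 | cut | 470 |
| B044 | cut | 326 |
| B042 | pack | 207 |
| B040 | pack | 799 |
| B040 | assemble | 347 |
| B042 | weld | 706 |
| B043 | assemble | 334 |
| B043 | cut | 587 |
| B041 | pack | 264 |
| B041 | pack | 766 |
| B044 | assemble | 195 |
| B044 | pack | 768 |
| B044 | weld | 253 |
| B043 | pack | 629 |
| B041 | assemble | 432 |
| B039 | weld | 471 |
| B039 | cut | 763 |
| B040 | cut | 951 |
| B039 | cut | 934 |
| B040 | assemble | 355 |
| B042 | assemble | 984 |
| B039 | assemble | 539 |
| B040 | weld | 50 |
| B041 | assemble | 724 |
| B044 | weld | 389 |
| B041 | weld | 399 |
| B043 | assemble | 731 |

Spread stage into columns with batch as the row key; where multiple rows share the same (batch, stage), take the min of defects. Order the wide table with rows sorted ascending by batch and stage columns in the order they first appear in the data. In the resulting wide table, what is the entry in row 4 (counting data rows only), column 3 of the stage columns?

698

With rows sorted ascending by batch, row 4 is batch=B042. stage columns in first-appearance order: weld, pack, assemble, cut; column 3 is assemble.
Long rows with batch=B042, stage=assemble: min(698, 984) = 698.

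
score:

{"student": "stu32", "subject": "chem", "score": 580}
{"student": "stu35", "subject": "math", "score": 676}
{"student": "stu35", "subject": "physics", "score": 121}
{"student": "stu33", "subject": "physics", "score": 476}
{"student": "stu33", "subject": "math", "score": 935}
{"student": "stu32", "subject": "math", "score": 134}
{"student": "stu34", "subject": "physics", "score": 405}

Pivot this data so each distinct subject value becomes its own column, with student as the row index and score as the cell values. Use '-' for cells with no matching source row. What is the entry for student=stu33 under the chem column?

No long-format row has student=stu33 and subject=chem, so the cell is -.

-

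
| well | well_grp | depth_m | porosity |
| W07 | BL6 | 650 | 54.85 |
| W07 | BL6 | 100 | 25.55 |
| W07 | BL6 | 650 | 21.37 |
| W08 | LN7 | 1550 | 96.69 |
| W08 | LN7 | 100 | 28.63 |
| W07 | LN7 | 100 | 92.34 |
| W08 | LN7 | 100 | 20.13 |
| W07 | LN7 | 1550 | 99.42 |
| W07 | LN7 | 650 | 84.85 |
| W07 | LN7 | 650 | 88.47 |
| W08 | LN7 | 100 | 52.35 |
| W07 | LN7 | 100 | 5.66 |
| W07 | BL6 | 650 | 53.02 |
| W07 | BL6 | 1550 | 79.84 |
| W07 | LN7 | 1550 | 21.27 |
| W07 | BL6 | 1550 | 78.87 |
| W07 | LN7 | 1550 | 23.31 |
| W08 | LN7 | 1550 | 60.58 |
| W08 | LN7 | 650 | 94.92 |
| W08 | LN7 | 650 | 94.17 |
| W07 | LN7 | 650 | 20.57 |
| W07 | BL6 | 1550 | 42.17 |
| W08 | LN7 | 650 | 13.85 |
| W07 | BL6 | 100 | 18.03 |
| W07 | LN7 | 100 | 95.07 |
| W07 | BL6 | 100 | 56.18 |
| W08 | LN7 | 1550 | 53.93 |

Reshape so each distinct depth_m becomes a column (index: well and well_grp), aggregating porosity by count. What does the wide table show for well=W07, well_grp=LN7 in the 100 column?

Rows with well=W07, well_grp=LN7 and depth_m=100: porosity values are 92.34, 5.66, 95.07.
3 rows match — count = 3.

3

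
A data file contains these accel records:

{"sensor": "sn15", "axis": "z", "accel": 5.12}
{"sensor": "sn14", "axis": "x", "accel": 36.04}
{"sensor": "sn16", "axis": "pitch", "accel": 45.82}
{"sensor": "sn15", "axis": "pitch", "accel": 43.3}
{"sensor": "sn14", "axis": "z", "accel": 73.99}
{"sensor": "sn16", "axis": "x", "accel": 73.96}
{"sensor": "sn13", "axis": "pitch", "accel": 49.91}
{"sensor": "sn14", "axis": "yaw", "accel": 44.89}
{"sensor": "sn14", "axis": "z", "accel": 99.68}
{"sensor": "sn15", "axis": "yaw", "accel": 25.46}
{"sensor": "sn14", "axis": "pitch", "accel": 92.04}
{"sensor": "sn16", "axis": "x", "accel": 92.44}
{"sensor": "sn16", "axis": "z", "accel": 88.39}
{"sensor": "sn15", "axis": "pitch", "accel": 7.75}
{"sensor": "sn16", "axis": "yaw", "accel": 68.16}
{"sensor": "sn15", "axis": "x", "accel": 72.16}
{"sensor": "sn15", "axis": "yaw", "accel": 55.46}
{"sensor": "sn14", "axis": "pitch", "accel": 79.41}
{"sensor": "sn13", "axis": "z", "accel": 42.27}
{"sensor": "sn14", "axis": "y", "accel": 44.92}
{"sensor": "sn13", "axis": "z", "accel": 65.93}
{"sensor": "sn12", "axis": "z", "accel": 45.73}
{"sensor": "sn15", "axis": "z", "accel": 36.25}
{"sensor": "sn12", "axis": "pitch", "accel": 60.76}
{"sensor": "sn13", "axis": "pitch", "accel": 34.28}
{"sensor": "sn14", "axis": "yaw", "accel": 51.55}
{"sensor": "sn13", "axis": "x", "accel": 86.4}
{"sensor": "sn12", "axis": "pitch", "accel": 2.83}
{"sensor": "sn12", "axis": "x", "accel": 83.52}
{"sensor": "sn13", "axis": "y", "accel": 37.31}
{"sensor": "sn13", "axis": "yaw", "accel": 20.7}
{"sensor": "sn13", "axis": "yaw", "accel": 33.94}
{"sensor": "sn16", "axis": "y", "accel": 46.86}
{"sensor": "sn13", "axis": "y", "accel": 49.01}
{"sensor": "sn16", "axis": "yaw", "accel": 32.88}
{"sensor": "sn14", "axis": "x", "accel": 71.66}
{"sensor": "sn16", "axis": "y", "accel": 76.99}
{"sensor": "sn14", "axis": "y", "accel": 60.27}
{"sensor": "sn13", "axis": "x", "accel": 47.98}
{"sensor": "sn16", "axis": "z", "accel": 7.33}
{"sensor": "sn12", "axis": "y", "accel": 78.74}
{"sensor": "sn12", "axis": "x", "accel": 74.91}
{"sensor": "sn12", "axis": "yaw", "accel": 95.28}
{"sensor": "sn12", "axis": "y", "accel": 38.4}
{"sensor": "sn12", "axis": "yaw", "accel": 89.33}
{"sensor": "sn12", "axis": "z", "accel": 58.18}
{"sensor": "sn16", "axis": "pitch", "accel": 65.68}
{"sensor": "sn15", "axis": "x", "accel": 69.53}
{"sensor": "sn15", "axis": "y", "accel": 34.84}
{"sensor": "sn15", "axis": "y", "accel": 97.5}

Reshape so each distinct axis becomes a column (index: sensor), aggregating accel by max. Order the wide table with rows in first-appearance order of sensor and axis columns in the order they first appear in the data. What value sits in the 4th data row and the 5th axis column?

49.01

With rows in first-appearance order of sensor, row 4 is sensor=sn13. axis columns in first-appearance order: z, x, pitch, yaw, y; column 5 is y.
Long rows with sensor=sn13, axis=y: max(37.31, 49.01) = 49.01.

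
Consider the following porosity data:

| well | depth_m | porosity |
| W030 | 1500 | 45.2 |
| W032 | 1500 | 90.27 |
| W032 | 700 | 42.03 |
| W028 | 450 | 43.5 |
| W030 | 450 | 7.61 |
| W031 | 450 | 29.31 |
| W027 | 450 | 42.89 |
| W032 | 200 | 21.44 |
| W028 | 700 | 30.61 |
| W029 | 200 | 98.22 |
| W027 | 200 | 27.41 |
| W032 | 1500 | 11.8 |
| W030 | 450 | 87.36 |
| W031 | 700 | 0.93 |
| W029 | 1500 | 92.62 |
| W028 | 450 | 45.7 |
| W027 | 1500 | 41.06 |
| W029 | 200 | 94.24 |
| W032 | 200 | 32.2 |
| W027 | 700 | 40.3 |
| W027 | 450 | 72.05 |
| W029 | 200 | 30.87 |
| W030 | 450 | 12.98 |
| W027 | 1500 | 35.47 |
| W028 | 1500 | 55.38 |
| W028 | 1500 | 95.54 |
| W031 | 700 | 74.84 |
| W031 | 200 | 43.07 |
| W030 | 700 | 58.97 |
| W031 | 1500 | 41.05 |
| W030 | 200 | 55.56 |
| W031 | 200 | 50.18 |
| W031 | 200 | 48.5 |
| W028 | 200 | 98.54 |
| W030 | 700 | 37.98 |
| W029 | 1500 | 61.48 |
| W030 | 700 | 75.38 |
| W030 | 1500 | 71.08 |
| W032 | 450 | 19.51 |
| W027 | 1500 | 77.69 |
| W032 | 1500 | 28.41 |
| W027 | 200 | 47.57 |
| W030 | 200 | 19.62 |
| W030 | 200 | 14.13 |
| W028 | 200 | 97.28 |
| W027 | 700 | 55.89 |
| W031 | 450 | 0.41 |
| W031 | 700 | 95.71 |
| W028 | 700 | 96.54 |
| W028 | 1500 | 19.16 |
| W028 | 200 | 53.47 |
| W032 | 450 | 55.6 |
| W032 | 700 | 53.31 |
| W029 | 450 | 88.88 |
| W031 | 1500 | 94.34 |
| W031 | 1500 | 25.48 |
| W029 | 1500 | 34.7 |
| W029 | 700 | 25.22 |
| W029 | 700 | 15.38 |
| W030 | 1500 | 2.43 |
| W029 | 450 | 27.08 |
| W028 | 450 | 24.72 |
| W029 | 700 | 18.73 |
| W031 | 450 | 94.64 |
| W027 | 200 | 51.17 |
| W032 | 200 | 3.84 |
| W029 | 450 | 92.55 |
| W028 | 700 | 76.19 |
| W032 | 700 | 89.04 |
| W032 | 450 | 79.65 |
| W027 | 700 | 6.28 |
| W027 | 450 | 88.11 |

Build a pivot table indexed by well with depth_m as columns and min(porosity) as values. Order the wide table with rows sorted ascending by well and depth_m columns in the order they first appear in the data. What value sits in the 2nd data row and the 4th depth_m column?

53.47

With rows sorted ascending by well, row 2 is well=W028. depth_m columns in first-appearance order: 1500, 700, 450, 200; column 4 is 200.
Long rows with well=W028, depth_m=200: min(98.54, 97.28, 53.47) = 53.47.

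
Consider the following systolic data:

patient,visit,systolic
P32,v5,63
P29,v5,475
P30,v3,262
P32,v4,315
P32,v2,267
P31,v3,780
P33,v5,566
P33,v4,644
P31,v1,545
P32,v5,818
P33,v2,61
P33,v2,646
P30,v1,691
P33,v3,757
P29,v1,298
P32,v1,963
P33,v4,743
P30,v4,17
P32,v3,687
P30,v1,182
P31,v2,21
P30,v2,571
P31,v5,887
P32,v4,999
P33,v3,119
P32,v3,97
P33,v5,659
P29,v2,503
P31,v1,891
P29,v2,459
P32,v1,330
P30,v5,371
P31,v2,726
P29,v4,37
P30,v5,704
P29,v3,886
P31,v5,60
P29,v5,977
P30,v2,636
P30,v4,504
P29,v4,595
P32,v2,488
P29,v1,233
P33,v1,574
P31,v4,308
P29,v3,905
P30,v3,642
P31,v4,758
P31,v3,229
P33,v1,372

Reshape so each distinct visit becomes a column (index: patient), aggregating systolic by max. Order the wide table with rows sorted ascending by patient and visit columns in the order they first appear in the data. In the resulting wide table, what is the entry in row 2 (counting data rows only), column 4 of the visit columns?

With rows sorted ascending by patient, row 2 is patient=P30. visit columns in first-appearance order: v5, v3, v4, v2, v1; column 4 is v2.
Long rows with patient=P30, visit=v2: max(571, 636) = 636.

636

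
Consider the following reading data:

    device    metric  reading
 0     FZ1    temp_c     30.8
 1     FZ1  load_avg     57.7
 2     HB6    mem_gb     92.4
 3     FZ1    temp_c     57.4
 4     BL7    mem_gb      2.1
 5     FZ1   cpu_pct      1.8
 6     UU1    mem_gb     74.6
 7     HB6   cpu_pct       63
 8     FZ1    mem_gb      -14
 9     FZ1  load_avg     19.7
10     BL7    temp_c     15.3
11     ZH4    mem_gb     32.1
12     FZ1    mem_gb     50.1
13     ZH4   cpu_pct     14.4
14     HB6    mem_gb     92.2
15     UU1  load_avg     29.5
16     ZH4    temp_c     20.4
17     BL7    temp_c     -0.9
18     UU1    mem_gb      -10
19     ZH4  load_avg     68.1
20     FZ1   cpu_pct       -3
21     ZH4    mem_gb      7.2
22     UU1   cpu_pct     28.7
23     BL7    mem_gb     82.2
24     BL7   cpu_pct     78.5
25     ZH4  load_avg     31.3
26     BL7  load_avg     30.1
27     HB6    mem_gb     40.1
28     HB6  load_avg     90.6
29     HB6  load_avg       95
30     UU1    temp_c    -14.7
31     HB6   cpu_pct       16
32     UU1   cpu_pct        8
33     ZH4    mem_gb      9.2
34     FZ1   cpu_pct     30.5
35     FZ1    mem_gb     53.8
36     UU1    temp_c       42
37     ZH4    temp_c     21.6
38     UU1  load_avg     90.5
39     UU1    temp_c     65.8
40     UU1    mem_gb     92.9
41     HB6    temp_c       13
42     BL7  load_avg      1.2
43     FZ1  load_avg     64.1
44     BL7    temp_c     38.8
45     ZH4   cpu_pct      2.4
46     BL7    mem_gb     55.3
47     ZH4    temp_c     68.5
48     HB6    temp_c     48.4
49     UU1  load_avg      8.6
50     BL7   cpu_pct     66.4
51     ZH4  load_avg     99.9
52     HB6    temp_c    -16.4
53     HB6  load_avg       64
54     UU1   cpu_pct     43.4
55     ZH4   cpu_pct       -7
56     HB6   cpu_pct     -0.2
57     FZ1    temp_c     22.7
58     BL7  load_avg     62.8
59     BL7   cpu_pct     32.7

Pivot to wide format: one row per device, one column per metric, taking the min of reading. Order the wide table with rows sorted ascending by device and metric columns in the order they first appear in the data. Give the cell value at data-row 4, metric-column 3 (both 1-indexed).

-10

With rows sorted ascending by device, row 4 is device=UU1. metric columns in first-appearance order: temp_c, load_avg, mem_gb, cpu_pct; column 3 is mem_gb.
Long rows with device=UU1, metric=mem_gb: min(74.6, -10, 92.9) = -10.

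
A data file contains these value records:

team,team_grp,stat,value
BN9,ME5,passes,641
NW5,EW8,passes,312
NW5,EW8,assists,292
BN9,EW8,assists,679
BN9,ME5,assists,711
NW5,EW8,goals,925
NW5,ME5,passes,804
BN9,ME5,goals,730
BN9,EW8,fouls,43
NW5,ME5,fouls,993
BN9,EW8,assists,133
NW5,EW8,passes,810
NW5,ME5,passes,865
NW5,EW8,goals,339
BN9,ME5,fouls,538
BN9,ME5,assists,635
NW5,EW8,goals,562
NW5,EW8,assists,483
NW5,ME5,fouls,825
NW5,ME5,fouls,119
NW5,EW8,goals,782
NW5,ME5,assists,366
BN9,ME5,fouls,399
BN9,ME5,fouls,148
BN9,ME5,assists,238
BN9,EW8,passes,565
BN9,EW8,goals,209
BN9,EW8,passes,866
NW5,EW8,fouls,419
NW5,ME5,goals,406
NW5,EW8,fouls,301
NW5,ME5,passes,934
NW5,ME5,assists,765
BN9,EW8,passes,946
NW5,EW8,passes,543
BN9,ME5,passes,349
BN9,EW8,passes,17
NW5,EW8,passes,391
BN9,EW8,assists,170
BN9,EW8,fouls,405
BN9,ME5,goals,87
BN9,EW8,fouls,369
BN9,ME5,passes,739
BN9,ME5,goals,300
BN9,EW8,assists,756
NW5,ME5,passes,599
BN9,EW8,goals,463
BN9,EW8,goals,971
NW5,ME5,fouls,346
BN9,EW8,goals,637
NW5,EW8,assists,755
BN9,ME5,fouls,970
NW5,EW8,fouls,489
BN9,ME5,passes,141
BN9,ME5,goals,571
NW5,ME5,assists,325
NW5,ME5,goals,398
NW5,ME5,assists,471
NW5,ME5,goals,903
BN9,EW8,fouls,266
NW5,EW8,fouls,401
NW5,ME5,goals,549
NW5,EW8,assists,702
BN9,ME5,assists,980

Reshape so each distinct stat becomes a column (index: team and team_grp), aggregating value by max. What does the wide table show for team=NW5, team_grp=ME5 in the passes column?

934

Rows with team=NW5, team_grp=ME5 and stat=passes: value values are 804, 865, 934, 599.
max(804, 865, 934, 599) = 934.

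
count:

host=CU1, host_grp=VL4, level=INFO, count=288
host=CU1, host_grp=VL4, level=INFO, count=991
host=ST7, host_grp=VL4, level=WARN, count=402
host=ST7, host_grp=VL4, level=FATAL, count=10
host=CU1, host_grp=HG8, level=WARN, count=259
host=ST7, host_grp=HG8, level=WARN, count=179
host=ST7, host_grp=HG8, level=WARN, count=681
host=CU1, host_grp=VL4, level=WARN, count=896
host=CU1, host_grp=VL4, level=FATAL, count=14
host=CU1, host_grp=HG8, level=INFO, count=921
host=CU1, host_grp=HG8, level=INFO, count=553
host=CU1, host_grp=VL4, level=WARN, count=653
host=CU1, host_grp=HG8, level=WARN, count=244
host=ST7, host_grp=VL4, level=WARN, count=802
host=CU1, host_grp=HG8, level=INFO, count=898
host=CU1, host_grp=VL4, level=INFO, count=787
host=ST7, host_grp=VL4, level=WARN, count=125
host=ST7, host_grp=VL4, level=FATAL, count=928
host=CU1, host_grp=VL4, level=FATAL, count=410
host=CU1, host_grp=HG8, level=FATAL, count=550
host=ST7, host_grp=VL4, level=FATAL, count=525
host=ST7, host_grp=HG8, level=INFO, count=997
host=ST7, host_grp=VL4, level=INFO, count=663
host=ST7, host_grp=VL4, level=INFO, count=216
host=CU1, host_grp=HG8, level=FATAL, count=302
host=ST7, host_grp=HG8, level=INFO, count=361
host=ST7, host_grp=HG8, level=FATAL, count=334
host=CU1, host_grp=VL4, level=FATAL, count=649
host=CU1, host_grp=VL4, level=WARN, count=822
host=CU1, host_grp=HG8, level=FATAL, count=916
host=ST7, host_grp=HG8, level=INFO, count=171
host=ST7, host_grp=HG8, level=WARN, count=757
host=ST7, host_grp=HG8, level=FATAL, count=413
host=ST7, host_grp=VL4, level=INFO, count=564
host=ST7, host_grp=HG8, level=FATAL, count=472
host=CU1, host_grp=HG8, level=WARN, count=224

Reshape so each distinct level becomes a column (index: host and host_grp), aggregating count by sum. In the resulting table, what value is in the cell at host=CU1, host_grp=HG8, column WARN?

727

Rows with host=CU1, host_grp=HG8 and level=WARN: count values are 259, 244, 224.
259 + 244 + 224 = 727.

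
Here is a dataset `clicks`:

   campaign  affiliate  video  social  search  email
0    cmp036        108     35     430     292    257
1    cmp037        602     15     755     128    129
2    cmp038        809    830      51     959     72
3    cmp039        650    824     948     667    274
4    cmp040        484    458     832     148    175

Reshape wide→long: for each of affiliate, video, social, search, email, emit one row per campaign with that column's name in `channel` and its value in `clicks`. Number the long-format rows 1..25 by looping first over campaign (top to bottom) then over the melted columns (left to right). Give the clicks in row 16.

25 rows total (5 × 5). Row 16: index ⌊(16-1)/5⌋ = 3 into campaign → cmp039; (16-1) mod 5 = 0 into the melted columns → affiliate.
So row 16 is (cmp039, affiliate, 650); clicks = 650.

650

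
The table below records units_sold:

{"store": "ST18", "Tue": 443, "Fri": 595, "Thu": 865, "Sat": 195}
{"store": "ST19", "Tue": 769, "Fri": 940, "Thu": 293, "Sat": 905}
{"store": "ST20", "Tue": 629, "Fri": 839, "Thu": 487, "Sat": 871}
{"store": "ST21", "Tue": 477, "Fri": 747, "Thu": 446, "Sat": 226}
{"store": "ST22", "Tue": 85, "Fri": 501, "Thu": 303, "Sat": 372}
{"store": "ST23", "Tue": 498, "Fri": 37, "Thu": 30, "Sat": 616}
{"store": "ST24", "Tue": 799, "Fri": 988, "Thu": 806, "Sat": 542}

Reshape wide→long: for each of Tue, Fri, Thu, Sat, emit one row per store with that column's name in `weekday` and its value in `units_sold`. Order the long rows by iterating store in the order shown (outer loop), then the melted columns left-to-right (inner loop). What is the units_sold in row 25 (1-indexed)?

28 rows total (7 × 4). Row 25: index ⌊(25-1)/4⌋ = 6 into store → ST24; (25-1) mod 4 = 0 into the melted columns → Tue.
So row 25 is (ST24, Tue, 799); units_sold = 799.

799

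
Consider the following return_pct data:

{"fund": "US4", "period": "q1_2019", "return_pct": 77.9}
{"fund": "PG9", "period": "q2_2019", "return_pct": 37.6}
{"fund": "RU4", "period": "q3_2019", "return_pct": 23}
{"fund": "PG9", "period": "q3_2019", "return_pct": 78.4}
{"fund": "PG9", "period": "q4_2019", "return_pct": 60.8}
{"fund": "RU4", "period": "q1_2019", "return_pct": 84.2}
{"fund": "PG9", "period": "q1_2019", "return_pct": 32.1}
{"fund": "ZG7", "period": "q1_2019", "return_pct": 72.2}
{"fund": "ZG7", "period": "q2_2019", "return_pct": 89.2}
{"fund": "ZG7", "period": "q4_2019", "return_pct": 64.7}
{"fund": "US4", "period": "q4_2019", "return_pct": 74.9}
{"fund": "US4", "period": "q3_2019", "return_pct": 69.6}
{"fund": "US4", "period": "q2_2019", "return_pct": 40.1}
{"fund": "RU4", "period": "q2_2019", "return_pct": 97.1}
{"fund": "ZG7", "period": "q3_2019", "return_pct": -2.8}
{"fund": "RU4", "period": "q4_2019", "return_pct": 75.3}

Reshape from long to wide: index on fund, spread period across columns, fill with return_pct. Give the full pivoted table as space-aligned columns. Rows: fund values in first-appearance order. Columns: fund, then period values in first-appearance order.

Columns: fund plus the 4 distinct period values (q1_2019, q2_2019, q3_2019, q4_2019).
For example, row US4 column q1_2019 takes return_pct=77.9 from the long row (US4, q1_2019).

fund  q1_2019  q2_2019  q3_2019  q4_2019
US4   77.9     40.1     69.6     74.9   
PG9   32.1     37.6     78.4     60.8   
RU4   84.2     97.1     23       75.3   
ZG7   72.2     89.2     -2.8     64.7   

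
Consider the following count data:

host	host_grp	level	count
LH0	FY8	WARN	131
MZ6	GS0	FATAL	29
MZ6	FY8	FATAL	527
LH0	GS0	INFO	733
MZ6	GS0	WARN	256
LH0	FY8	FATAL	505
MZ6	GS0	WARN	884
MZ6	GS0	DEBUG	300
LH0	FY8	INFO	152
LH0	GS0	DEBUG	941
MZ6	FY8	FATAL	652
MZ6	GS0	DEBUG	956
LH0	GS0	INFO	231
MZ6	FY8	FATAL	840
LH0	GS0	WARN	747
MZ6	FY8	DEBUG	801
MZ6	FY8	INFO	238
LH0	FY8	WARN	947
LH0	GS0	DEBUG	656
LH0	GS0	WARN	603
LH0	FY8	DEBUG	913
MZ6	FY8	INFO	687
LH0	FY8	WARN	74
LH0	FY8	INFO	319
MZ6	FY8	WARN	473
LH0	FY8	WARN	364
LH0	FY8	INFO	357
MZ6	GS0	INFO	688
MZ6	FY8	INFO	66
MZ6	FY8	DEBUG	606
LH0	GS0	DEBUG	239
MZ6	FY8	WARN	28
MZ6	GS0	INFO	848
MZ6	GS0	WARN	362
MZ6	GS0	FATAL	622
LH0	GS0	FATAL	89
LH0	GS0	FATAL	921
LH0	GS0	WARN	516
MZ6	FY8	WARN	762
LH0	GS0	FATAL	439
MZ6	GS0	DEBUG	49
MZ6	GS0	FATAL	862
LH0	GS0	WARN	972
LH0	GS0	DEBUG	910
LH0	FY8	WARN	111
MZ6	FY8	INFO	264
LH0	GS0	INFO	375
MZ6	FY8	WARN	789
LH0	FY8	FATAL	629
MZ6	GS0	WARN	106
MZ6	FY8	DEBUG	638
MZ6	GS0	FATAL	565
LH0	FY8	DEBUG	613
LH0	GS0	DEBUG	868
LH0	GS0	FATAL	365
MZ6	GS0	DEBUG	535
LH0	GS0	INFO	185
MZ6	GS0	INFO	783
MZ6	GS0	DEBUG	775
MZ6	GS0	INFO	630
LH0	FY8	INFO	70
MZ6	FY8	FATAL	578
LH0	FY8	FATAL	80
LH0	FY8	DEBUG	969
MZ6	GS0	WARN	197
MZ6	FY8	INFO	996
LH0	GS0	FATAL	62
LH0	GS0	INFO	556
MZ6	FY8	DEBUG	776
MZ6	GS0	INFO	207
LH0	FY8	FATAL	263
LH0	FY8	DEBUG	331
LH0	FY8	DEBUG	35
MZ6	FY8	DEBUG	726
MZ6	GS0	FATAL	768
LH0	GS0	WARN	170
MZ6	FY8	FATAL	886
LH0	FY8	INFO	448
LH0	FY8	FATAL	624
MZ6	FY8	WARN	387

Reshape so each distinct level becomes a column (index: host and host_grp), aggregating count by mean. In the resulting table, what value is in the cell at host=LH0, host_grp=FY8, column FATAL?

Rows with host=LH0, host_grp=FY8 and level=FATAL: count values are 505, 629, 80, 263, 624.
(505 + 629 + 80 + 263 + 624) / 5 = 420.20.

420.20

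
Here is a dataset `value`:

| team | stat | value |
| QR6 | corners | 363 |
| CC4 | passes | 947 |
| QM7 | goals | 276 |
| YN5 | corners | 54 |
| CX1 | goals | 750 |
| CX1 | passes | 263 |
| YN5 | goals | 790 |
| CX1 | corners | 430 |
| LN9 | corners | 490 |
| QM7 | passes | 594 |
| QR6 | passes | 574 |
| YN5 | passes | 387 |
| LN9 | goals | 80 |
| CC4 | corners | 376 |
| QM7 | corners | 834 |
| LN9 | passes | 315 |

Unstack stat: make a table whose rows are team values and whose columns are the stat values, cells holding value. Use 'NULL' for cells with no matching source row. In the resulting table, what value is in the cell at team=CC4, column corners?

The long row with team=CC4, stat=corners has value=376.

376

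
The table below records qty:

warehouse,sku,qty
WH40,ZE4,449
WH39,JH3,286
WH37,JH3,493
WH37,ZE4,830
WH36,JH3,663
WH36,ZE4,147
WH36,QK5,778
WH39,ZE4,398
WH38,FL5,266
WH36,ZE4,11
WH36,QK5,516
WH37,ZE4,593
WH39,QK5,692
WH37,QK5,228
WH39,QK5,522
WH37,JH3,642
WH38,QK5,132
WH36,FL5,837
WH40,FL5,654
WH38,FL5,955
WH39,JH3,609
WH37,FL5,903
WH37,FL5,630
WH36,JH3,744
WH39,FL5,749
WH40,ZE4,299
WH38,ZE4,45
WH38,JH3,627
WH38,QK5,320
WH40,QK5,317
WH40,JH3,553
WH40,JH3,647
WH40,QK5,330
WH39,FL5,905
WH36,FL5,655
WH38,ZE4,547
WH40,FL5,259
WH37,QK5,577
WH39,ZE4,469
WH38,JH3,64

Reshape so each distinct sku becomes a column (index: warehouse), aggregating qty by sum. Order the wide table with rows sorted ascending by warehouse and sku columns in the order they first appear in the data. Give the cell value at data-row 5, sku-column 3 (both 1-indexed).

647

With rows sorted ascending by warehouse, row 5 is warehouse=WH40. sku columns in first-appearance order: ZE4, JH3, QK5, FL5; column 3 is QK5.
Long rows with warehouse=WH40, sku=QK5: 317 + 330 = 647.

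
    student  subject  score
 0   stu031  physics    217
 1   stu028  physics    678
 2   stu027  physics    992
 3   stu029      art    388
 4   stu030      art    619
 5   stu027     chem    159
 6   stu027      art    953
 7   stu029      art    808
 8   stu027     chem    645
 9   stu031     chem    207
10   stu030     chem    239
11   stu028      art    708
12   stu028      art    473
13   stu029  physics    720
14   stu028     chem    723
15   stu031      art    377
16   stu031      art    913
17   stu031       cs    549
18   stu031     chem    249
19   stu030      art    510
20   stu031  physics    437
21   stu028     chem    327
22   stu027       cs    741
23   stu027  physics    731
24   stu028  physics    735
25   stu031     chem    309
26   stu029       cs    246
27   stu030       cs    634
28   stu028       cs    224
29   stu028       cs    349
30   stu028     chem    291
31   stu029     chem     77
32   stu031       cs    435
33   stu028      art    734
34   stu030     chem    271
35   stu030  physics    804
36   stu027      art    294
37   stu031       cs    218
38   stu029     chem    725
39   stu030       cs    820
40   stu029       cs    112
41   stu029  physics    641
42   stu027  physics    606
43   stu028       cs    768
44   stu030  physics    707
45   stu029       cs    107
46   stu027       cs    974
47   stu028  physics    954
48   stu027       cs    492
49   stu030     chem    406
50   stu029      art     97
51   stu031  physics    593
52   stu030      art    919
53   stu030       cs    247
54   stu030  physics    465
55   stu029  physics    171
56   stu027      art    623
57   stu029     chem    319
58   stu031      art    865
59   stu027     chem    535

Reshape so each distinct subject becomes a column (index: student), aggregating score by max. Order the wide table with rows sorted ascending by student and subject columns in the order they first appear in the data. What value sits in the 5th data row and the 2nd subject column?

913

With rows sorted ascending by student, row 5 is student=stu031. subject columns in first-appearance order: physics, art, chem, cs; column 2 is art.
Long rows with student=stu031, subject=art: max(377, 913, 865) = 913.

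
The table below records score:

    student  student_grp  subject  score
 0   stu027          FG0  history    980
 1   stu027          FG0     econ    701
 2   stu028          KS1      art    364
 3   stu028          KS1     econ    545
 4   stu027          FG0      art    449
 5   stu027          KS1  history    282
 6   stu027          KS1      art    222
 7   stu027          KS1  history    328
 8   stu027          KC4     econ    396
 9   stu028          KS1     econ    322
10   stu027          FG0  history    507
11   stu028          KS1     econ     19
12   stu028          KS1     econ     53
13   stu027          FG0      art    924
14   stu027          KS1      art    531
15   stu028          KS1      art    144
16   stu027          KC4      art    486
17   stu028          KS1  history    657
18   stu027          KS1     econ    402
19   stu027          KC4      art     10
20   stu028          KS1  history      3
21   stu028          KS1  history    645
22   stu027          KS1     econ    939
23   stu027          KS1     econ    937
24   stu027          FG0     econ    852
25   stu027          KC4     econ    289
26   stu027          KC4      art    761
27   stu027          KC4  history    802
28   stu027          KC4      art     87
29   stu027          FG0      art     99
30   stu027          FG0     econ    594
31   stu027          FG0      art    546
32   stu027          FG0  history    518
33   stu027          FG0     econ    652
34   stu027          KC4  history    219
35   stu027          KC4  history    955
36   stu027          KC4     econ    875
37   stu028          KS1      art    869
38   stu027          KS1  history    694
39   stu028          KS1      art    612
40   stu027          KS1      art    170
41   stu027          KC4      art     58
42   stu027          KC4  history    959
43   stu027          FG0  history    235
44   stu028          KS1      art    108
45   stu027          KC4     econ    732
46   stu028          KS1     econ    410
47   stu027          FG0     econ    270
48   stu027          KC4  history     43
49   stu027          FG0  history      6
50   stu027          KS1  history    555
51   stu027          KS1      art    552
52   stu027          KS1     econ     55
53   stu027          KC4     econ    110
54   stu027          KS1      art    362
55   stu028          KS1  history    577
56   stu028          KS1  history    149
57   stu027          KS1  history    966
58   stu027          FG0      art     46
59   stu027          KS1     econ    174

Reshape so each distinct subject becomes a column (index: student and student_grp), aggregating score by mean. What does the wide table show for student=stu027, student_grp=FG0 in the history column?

Rows with student=stu027, student_grp=FG0 and subject=history: score values are 980, 507, 518, 235, 6.
(980 + 507 + 518 + 235 + 6) / 5 = 449.20.

449.20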